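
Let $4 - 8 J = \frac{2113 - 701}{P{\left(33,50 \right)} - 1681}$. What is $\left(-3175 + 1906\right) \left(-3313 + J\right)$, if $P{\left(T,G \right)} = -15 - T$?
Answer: $\frac{7267735584}{1729} \approx 4.2034 \cdot 10^{6}$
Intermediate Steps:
$J = \frac{1041}{1729}$ ($J = \frac{1}{2} - \frac{\left(2113 - 701\right) \frac{1}{\left(-15 - 33\right) - 1681}}{8} = \frac{1}{2} - \frac{1412 \frac{1}{\left(-15 - 33\right) - 1681}}{8} = \frac{1}{2} - \frac{1412 \frac{1}{-48 - 1681}}{8} = \frac{1}{2} - \frac{1412 \frac{1}{-1729}}{8} = \frac{1}{2} - \frac{1412 \left(- \frac{1}{1729}\right)}{8} = \frac{1}{2} - - \frac{353}{3458} = \frac{1}{2} + \frac{353}{3458} = \frac{1041}{1729} \approx 0.60208$)
$\left(-3175 + 1906\right) \left(-3313 + J\right) = \left(-3175 + 1906\right) \left(-3313 + \frac{1041}{1729}\right) = \left(-1269\right) \left(- \frac{5727136}{1729}\right) = \frac{7267735584}{1729}$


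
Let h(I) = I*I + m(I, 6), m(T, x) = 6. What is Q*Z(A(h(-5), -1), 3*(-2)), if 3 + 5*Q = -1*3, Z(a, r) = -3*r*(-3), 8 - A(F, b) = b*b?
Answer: 324/5 ≈ 64.800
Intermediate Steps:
h(I) = 6 + I**2 (h(I) = I*I + 6 = I**2 + 6 = 6 + I**2)
A(F, b) = 8 - b**2 (A(F, b) = 8 - b*b = 8 - b**2)
Z(a, r) = 9*r
Q = -6/5 (Q = -3/5 + (-1*3)/5 = -3/5 + (1/5)*(-3) = -3/5 - 3/5 = -6/5 ≈ -1.2000)
Q*Z(A(h(-5), -1), 3*(-2)) = -54*3*(-2)/5 = -54*(-6)/5 = -6/5*(-54) = 324/5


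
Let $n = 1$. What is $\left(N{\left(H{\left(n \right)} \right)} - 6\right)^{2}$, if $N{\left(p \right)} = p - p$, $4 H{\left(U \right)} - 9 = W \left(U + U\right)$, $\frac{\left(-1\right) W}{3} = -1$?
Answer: $36$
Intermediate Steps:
$W = 3$ ($W = \left(-3\right) \left(-1\right) = 3$)
$H{\left(U \right)} = \frac{9}{4} + \frac{3 U}{2}$ ($H{\left(U \right)} = \frac{9}{4} + \frac{3 \left(U + U\right)}{4} = \frac{9}{4} + \frac{3 \cdot 2 U}{4} = \frac{9}{4} + \frac{6 U}{4} = \frac{9}{4} + \frac{3 U}{2}$)
$N{\left(p \right)} = 0$
$\left(N{\left(H{\left(n \right)} \right)} - 6\right)^{2} = \left(0 - 6\right)^{2} = \left(-6\right)^{2} = 36$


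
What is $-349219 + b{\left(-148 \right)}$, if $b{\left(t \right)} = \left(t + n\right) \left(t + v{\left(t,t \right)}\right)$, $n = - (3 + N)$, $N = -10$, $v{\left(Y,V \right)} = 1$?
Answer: $-328492$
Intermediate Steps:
$n = 7$ ($n = - (3 - 10) = \left(-1\right) \left(-7\right) = 7$)
$b{\left(t \right)} = \left(1 + t\right) \left(7 + t\right)$ ($b{\left(t \right)} = \left(t + 7\right) \left(t + 1\right) = \left(7 + t\right) \left(1 + t\right) = \left(1 + t\right) \left(7 + t\right)$)
$-349219 + b{\left(-148 \right)} = -349219 + \left(7 + \left(-148\right)^{2} + 8 \left(-148\right)\right) = -349219 + \left(7 + 21904 - 1184\right) = -349219 + 20727 = -328492$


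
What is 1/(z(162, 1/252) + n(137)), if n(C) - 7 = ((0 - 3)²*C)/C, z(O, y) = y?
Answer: 252/4033 ≈ 0.062485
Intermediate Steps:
n(C) = 16 (n(C) = 7 + ((0 - 3)²*C)/C = 7 + ((-3)²*C)/C = 7 + (9*C)/C = 7 + 9 = 16)
1/(z(162, 1/252) + n(137)) = 1/(1/252 + 16) = 1/(4033/252) = 252/4033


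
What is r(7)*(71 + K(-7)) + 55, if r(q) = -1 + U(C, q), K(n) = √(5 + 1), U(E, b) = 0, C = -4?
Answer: -16 - √6 ≈ -18.449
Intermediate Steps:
K(n) = √6
r(q) = -1 (r(q) = -1 + 0 = -1)
r(7)*(71 + K(-7)) + 55 = -(71 + √6) + 55 = (-71 - √6) + 55 = -16 - √6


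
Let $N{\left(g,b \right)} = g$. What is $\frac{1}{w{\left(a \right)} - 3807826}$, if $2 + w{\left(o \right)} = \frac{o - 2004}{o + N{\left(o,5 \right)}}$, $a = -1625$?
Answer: $- \frac{3250}{12375437371} \approx -2.6262 \cdot 10^{-7}$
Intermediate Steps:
$w{\left(o \right)} = -2 + \frac{-2004 + o}{2 o}$ ($w{\left(o \right)} = -2 + \frac{o - 2004}{o + o} = -2 + \frac{-2004 + o}{2 o}$)
$\frac{1}{w{\left(a \right)} - 3807826} = \frac{1}{\left(- \frac{3}{2} - \frac{1002}{-1625}\right) - 3807826} = \frac{1}{\left(- \frac{3}{2} - - \frac{1002}{1625}\right) - 3807826} = \frac{1}{\left(- \frac{3}{2} + \frac{1002}{1625}\right) - 3807826} = \frac{1}{- \frac{2871}{3250} - 3807826} = \frac{1}{- \frac{12375437371}{3250}} = - \frac{3250}{12375437371}$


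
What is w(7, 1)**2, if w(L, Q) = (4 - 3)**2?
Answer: 1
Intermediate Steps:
w(L, Q) = 1 (w(L, Q) = 1**2 = 1)
w(7, 1)**2 = 1**2 = 1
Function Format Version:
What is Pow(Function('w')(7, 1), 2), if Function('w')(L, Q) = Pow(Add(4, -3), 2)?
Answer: 1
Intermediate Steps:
Function('w')(L, Q) = 1 (Function('w')(L, Q) = Pow(1, 2) = 1)
Pow(Function('w')(7, 1), 2) = Pow(1, 2) = 1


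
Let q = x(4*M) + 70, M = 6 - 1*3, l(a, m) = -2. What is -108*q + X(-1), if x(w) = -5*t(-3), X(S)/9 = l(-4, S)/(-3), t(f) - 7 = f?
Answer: -5394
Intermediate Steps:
t(f) = 7 + f
M = 3 (M = 6 - 3 = 3)
X(S) = 6 (X(S) = 9*(-2/(-3)) = 9*(-2*(-⅓)) = 9*(⅔) = 6)
x(w) = -20 (x(w) = -5*(7 - 3) = -5*4 = -20)
q = 50 (q = -20 + 70 = 50)
-108*q + X(-1) = -108*50 + 6 = -5400 + 6 = -5394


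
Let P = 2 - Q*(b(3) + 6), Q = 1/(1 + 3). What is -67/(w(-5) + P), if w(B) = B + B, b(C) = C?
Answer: 268/41 ≈ 6.5366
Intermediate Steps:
Q = ¼ (Q = 1/4 = ¼ ≈ 0.25000)
w(B) = 2*B
P = -¼ (P = 2 - (3 + 6)/4 = 2 - 9/4 = -¼ ≈ -0.25000)
-67/(w(-5) + P) = -67/(2*(-5) - ¼) = -67/(-10 - ¼) = -67/(-41/4) = -67*(-4/41) = 268/41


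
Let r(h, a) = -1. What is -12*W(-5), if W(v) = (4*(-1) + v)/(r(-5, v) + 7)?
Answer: 18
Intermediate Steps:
W(v) = -⅔ + v/6 (W(v) = (4*(-1) + v)/(-1 + 7) = (-4 + v)/6 = (-4 + v)*(⅙) = -⅔ + v/6)
-12*W(-5) = -12*(-⅔ + (⅙)*(-5)) = -12*(-⅔ - ⅚) = -12*(-3/2) = 18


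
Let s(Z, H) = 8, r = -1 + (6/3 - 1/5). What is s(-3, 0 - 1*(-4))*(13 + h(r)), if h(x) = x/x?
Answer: 112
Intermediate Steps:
r = ⅘ (r = -1 + (6*(⅓) - 1*⅕) = -1 + (2 - ⅕) = -1 + 9/5 = ⅘ ≈ 0.80000)
h(x) = 1
s(-3, 0 - 1*(-4))*(13 + h(r)) = 8*(13 + 1) = 8*14 = 112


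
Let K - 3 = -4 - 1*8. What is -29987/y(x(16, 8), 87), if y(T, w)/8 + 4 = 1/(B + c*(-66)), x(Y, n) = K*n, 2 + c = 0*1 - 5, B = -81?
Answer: 11425047/12184 ≈ 937.71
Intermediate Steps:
K = -9 (K = 3 + (-4 - 1*8) = 3 + (-4 - 8) = 3 - 12 = -9)
c = -7 (c = -2 + (0*1 - 5) = -2 + (0 - 5) = -2 - 5 = -7)
x(Y, n) = -9*n
y(T, w) = -12184/381 (y(T, w) = -32 + 8/(-81 - 7*(-66)) = -32 + 8/(-81 + 462) = -32 + 8/381 = -12184/381)
-29987/y(x(16, 8), 87) = -29987/(-12184/381) = -29987*(-381/12184) = 11425047/12184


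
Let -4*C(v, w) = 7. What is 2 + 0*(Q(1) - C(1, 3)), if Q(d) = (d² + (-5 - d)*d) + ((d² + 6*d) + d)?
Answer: 2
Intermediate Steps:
Q(d) = 2*d² + 7*d + d*(-5 - d) (Q(d) = (d² + d*(-5 - d)) + (d² + 7*d) = 2*d² + 7*d + d*(-5 - d))
C(v, w) = -7/4 (C(v, w) = -¼*7 = -7/4)
2 + 0*(Q(1) - C(1, 3)) = 2 + 0*(1*(2 + 1) - 1*(-7/4)) = 2 + 0*(1*3 + 7/4) = 2 + 0*(3 + 7/4) = 2 + 0*(19/4) = 2 + 0 = 2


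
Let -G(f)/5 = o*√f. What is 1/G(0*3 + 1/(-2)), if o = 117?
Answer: I*√2/585 ≈ 0.0024175*I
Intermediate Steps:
G(f) = -585*√f
1/G(0*3 + 1/(-2)) = 1/(-585*√(0*3 + 1/(-2))) = 1/(-585*√(0 - ½)) = 1/(-585*I*√2/2) = I*√2/585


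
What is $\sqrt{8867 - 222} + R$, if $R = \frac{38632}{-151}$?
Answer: $- \frac{38632}{151} + \sqrt{8645} \approx -162.86$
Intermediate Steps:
$R = - \frac{38632}{151}$ ($R = 38632 \left(- \frac{1}{151}\right) = - \frac{38632}{151} \approx -255.84$)
$\sqrt{8867 - 222} + R = \sqrt{8867 - 222} - \frac{38632}{151} = \sqrt{8645} - \frac{38632}{151} = - \frac{38632}{151} + \sqrt{8645}$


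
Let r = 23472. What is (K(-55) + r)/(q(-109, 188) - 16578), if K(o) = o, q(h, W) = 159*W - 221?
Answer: 23417/13093 ≈ 1.7885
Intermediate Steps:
q(h, W) = -221 + 159*W
(K(-55) + r)/(q(-109, 188) - 16578) = (-55 + 23472)/((-221 + 159*188) - 16578) = 23417/((-221 + 29892) - 16578) = 23417/(29671 - 16578) = 23417/13093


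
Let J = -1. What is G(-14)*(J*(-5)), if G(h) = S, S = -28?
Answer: -140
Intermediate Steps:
G(h) = -28
G(-14)*(J*(-5)) = -(-28)*(-5) = -28*5 = -140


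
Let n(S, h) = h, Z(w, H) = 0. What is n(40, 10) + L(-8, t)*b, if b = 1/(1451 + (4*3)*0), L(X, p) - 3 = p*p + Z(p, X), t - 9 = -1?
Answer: 14577/1451 ≈ 10.046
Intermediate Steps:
t = 8 (t = 9 - 1 = 8)
L(X, p) = 3 + p**2 (L(X, p) = 3 + (p*p + 0) = 3 + (p**2 + 0) = 3 + p**2)
b = 1/1451 (b = 1/(1451 + 12*0) = 1/(1451 + 0) = 1/1451 ≈ 0.00068918)
n(40, 10) + L(-8, t)*b = 10 + (3 + 8**2)*(1/1451) = 10 + (3 + 64)*(1/1451) = 10 + 67*(1/1451) = 10 + 67/1451 = 14577/1451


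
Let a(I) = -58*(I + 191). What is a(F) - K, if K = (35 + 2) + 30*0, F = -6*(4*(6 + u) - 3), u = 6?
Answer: 4545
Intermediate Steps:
F = -270 (F = -6*(4*(6 + 6) - 3) = -6*(4*12 - 3) = -6*(48 - 3) = -6*45 = -270)
K = 37 (K = 37 + 0 = 37)
a(I) = -11078 - 58*I (a(I) = -58*(191 + I) = -11078 - 58*I)
a(F) - K = (-11078 - 58*(-270)) - 1*37 = (-11078 + 15660) - 37 = 4582 - 37 = 4545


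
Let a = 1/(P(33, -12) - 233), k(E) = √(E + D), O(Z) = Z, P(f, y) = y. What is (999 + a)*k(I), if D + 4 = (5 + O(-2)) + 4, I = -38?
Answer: 244754*I*√35/245 ≈ 5910.1*I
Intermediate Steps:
D = 3 (D = -4 + ((5 - 2) + 4) = -4 + (3 + 4) = -4 + 7 = 3)
k(E) = √(3 + E) (k(E) = √(E + 3) = √(3 + E))
a = -1/245 (a = 1/(-12 - 233) = 1/(-245) = -1/245 ≈ -0.0040816)
(999 + a)*k(I) = (999 - 1/245)*√(3 - 38) = 244754*√(-35)/245 = 244754*(I*√35)/245 = 244754*I*√35/245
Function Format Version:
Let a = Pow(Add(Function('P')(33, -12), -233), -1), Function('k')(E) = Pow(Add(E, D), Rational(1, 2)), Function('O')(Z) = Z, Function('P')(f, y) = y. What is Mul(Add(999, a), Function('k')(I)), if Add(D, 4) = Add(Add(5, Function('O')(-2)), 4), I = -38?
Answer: Mul(Rational(244754, 245), I, Pow(35, Rational(1, 2))) ≈ Mul(5910.1, I)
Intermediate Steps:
D = 3 (D = Add(-4, Add(Add(5, -2), 4)) = Add(-4, Add(3, 4)) = Add(-4, 7) = 3)
Function('k')(E) = Pow(Add(3, E), Rational(1, 2)) (Function('k')(E) = Pow(Add(E, 3), Rational(1, 2)) = Pow(Add(3, E), Rational(1, 2)))
a = Rational(-1, 245) (a = Pow(Add(-12, -233), -1) = Pow(-245, -1) = Rational(-1, 245) ≈ -0.0040816)
Mul(Add(999, a), Function('k')(I)) = Mul(Add(999, Rational(-1, 245)), Pow(Add(3, -38), Rational(1, 2))) = Mul(Rational(244754, 245), Pow(-35, Rational(1, 2))) = Mul(Rational(244754, 245), Mul(I, Pow(35, Rational(1, 2)))) = Mul(Rational(244754, 245), I, Pow(35, Rational(1, 2)))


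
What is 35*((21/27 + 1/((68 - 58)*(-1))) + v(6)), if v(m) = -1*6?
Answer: -3353/18 ≈ -186.28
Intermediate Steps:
v(m) = -6
35*((21/27 + 1/((68 - 58)*(-1))) + v(6)) = 35*((21/27 + 1/((68 - 58)*(-1))) - 6) = 35*((21*(1/27) - 1/10) - 6) = 35*((7/9 + (⅒)*(-1)) - 6) = 35*((7/9 - ⅒) - 6) = 35*(61/90 - 6) = 35*(-479/90) = -3353/18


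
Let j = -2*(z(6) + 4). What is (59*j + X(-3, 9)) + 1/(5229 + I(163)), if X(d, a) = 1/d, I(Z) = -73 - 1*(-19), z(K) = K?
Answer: -6108224/5175 ≈ -1180.3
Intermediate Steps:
I(Z) = -54 (I(Z) = -73 + 19 = -54)
j = -20 (j = -2*(6 + 4) = -2*10 = -20)
(59*j + X(-3, 9)) + 1/(5229 + I(163)) = (59*(-20) + 1/(-3)) + 1/(5229 - 54) = (-1180 - 1/3) + 1/5175 = -3541/3 + 1/5175 = -6108224/5175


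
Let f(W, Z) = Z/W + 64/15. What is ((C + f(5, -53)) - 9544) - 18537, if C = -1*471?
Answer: -85675/3 ≈ -28558.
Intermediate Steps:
f(W, Z) = 64/15 + Z/W (f(W, Z) = Z/W + 64*(1/15) = Z/W + 64/15 = 64/15 + Z/W)
C = -471
((C + f(5, -53)) - 9544) - 18537 = ((-471 + (64/15 - 53/5)) - 9544) - 18537 = ((-471 - 19/3) - 9544) - 18537 = (-1432/3 - 9544) - 18537 = -30064/3 - 18537 = -85675/3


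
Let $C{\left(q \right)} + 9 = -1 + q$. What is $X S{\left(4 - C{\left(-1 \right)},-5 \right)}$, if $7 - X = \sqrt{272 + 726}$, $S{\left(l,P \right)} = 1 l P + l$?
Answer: $-420 + 60 \sqrt{998} \approx 1475.5$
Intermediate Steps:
$C{\left(q \right)} = -10 + q$ ($C{\left(q \right)} = -9 + \left(-1 + q\right) = -10 + q$)
$S{\left(l,P \right)} = l + P l$ ($S{\left(l,P \right)} = l P + l = P l + l = l + P l$)
$X = 7 - \sqrt{998}$ ($X = 7 - \sqrt{272 + 726} = 7 - \sqrt{998} \approx -24.591$)
$X S{\left(4 - C{\left(-1 \right)},-5 \right)} = \left(7 - \sqrt{998}\right) \left(4 - \left(-10 - 1\right)\right) \left(1 - 5\right) = \left(7 - \sqrt{998}\right) \left(4 - -11\right) \left(-4\right) = \left(7 - \sqrt{998}\right) \left(4 + 11\right) \left(-4\right) = \left(7 - \sqrt{998}\right) 15 \left(-4\right) = \left(7 - \sqrt{998}\right) \left(-60\right) = -420 + 60 \sqrt{998}$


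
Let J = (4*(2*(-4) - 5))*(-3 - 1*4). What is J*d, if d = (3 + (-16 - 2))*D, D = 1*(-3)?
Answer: 16380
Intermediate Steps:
D = -3
d = 45 (d = (3 + (-16 - 2))*(-3) = (3 - 18)*(-3) = -15*(-3) = 45)
J = 364 (J = (4*(-8 - 5))*(-3 - 4) = (4*(-13))*(-7) = -52*(-7) = 364)
J*d = 364*45 = 16380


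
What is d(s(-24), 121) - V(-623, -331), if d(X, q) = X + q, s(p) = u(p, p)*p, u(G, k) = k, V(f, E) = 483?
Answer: 214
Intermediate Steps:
s(p) = p**2 (s(p) = p*p = p**2)
d(s(-24), 121) - V(-623, -331) = ((-24)**2 + 121) - 1*483 = (576 + 121) - 483 = 697 - 483 = 214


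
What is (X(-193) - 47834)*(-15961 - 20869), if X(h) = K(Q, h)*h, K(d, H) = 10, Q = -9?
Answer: 1832808120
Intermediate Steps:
X(h) = 10*h
(X(-193) - 47834)*(-15961 - 20869) = (10*(-193) - 47834)*(-15961 - 20869) = (-1930 - 47834)*(-36830) = -49764*(-36830) = 1832808120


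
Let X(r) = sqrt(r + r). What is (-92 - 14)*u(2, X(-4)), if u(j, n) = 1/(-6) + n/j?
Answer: 53/3 - 106*I*sqrt(2) ≈ 17.667 - 149.91*I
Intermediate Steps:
X(r) = sqrt(2)*sqrt(r) (X(r) = sqrt(2*r) = sqrt(2)*sqrt(r))
u(j, n) = -1/6 + n/j (u(j, n) = 1*(-1/6) + n/j = -1/6 + n/j)
(-92 - 14)*u(2, X(-4)) = (-92 - 14)*((sqrt(2)*sqrt(-4) - 1/6*2)/2) = -53*(sqrt(2)*(2*I) - 1/3) = -53*(2*I*sqrt(2) - 1/3) = -53*(-1/3 + 2*I*sqrt(2)) = -106*(-1/6 + I*sqrt(2)) = 53/3 - 106*I*sqrt(2)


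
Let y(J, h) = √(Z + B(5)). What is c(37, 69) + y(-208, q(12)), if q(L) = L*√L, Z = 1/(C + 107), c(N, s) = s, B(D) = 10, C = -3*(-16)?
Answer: 69 + √240405/155 ≈ 72.163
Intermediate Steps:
C = 48
Z = 1/155 (Z = 1/(48 + 107) = 1/155 ≈ 0.0064516)
q(L) = L^(3/2)
y(J, h) = √240405/155 (y(J, h) = √(1/155 + 10) = √(1551/155) = √240405/155)
c(37, 69) + y(-208, q(12)) = 69 + √240405/155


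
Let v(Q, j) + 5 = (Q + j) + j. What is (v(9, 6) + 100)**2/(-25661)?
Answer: -13456/25661 ≈ -0.52438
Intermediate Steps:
v(Q, j) = -5 + Q + 2*j (v(Q, j) = -5 + ((Q + j) + j) = -5 + (Q + 2*j) = -5 + Q + 2*j)
(v(9, 6) + 100)**2/(-25661) = ((-5 + 9 + 2*6) + 100)**2/(-25661) = ((-5 + 9 + 12) + 100)**2*(-1/25661) = (16 + 100)**2*(-1/25661) = 116**2*(-1/25661) = 13456*(-1/25661) = -13456/25661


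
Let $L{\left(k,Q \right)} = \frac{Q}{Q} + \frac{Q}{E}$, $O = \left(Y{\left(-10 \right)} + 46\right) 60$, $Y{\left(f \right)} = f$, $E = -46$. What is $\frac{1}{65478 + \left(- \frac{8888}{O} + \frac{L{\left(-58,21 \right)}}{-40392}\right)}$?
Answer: $\frac{3096720}{202754289689} \approx 1.5273 \cdot 10^{-5}$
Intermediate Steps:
$O = 2160$ ($O = \left(-10 + 46\right) 60 = 36 \cdot 60 = 2160$)
$L{\left(k,Q \right)} = 1 - \frac{Q}{46}$ ($L{\left(k,Q \right)} = \frac{Q}{Q} + \frac{Q}{-46} = 1 + Q \left(- \frac{1}{46}\right) = 1 - \frac{Q}{46}$)
$\frac{1}{65478 + \left(- \frac{8888}{O} + \frac{L{\left(-58,21 \right)}}{-40392}\right)} = \frac{1}{65478 - \left(\frac{1111}{270} - \frac{1 - \frac{21}{46}}{-40392}\right)} = \frac{1}{65478 - \left(\frac{1111}{270} - \left(1 - \frac{21}{46}\right) \left(- \frac{1}{40392}\right)\right)} = \frac{1}{65478 + \left(- \frac{1111}{270} + \frac{25}{46} \left(- \frac{1}{40392}\right)\right)} = \frac{1}{65478 - \frac{12742471}{3096720}} = \frac{1}{\frac{202754289689}{3096720}} = \frac{3096720}{202754289689}$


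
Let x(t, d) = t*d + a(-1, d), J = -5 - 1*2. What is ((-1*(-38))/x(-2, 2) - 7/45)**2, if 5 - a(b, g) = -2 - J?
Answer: 755161/8100 ≈ 93.230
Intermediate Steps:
J = -7 (J = -5 - 2 = -7)
a(b, g) = 0 (a(b, g) = 5 - (-2 - 1*(-7)) = 5 - (-2 + 7) = 5 - 1*5 = 5 - 5 = 0)
x(t, d) = d*t (x(t, d) = t*d + 0 = d*t + 0 = d*t)
((-1*(-38))/x(-2, 2) - 7/45)**2 = ((-1*(-38))/((2*(-2))) - 7/45)**2 = (38/(-4) - 7*1/45)**2 = (38*(-1/4) - 7/45)**2 = (-19/2 - 7/45)**2 = (-869/90)**2 = 755161/8100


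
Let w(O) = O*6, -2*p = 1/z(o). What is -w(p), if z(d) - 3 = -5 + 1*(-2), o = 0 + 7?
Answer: -3/4 ≈ -0.75000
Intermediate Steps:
o = 7
z(d) = -4 (z(d) = 3 + (-5 + 1*(-2)) = 3 + (-5 - 2) = 3 - 7 = -4)
p = 1/8 (p = -1/2/(-4) = -1/2*(-1/4) = 1/8 ≈ 0.12500)
w(O) = 6*O
-w(p) = -6/8 = -1*3/4 = -3/4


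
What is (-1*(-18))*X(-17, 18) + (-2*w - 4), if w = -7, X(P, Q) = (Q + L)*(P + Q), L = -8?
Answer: 190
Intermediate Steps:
X(P, Q) = (-8 + Q)*(P + Q) (X(P, Q) = (Q - 8)*(P + Q) = (-8 + Q)*(P + Q))
(-1*(-18))*X(-17, 18) + (-2*w - 4) = (-1*(-18))*(18**2 - 8*(-17) - 8*18 - 17*18) + (-2*(-7) - 4) = 18*(324 + 136 - 144 - 306) + (14 - 4) = 18*10 + 10 = 180 + 10 = 190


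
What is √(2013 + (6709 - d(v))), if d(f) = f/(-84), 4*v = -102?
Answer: √6837810/28 ≈ 93.390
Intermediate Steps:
v = -51/2 (v = (¼)*(-102) = -51/2 ≈ -25.500)
d(f) = -f/84 (d(f) = f*(-1/84) = -f/84)
√(2013 + (6709 - d(v))) = √(2013 + (6709 - (-1)*(-51)/(84*2))) = √(2013 + (6709 - 1*17/56)) = √(2013 + (6709 - 17/56)) = √(2013 + 375687/56) = √(488415/56) = √6837810/28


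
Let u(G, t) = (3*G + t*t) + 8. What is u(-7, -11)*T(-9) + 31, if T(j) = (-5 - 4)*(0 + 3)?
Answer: -2885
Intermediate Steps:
u(G, t) = 8 + t**2 + 3*G (u(G, t) = (3*G + t**2) + 8 = (t**2 + 3*G) + 8 = 8 + t**2 + 3*G)
T(j) = -27 (T(j) = -9*3 = -27)
u(-7, -11)*T(-9) + 31 = (8 + (-11)**2 + 3*(-7))*(-27) + 31 = (8 + 121 - 21)*(-27) + 31 = 108*(-27) + 31 = -2916 + 31 = -2885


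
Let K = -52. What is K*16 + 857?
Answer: 25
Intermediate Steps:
K*16 + 857 = -52*16 + 857 = -832 + 857 = 25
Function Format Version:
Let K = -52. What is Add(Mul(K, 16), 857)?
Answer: 25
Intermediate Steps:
Add(Mul(K, 16), 857) = Add(Mul(-52, 16), 857) = Add(-832, 857) = 25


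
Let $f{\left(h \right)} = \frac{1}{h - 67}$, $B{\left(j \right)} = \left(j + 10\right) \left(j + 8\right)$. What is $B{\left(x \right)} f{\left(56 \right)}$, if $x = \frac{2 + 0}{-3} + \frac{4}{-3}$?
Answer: $- \frac{48}{11} \approx -4.3636$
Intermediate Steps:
$x = -2$ ($x = 2 \left(- \frac{1}{3}\right) + 4 \left(- \frac{1}{3}\right) = - \frac{2}{3} - \frac{4}{3} = -2$)
$B{\left(j \right)} = \left(8 + j\right) \left(10 + j\right)$ ($B{\left(j \right)} = \left(10 + j\right) \left(8 + j\right) = \left(8 + j\right) \left(10 + j\right)$)
$f{\left(h \right)} = \frac{1}{-67 + h}$
$B{\left(x \right)} f{\left(56 \right)} = \frac{80 + \left(-2\right)^{2} + 18 \left(-2\right)}{-67 + 56} = \frac{80 + 4 - 36}{-11} = 48 \left(- \frac{1}{11}\right) = - \frac{48}{11}$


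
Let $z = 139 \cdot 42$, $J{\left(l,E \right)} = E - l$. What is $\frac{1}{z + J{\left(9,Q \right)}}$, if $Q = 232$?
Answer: $\frac{1}{6061} \approx 0.00016499$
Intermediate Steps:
$z = 5838$
$\frac{1}{z + J{\left(9,Q \right)}} = \frac{1}{5838 + \left(232 - 9\right)} = \frac{1}{5838 + 223} = \frac{1}{6061}$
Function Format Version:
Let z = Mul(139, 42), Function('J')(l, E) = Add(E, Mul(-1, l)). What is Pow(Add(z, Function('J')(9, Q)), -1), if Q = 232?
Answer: Rational(1, 6061) ≈ 0.00016499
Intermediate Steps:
z = 5838
Pow(Add(z, Function('J')(9, Q)), -1) = Pow(Add(5838, Add(232, Mul(-1, 9))), -1) = Pow(Add(5838, Add(232, -9)), -1) = Pow(Add(5838, 223), -1) = Pow(6061, -1) = Rational(1, 6061)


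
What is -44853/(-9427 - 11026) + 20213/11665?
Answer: 936626734/238584245 ≈ 3.9258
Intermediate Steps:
-44853/(-9427 - 11026) + 20213/11665 = -44853/(-20453) + 20213*(1/11665) = -44853*(-1/20453) + 20213/11665 = 44853/20453 + 20213/11665 = 936626734/238584245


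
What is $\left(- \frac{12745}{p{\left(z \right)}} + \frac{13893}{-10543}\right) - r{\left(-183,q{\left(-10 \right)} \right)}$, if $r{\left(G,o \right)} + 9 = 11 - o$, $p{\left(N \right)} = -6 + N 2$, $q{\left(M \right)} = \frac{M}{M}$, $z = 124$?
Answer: $- \frac{140284047}{2551406} \approx -54.983$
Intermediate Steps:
$q{\left(M \right)} = 1$
$p{\left(N \right)} = -6 + 2 N$
$r{\left(G,o \right)} = 2 - o$ ($r{\left(G,o \right)} = -9 - \left(-11 + o\right) = 2 - o$)
$\left(- \frac{12745}{p{\left(z \right)}} + \frac{13893}{-10543}\right) - r{\left(-183,q{\left(-10 \right)} \right)} = \left(- \frac{12745}{-6 + 2 \cdot 124} + \frac{13893}{-10543}\right) - \left(2 - 1\right) = \left(- \frac{12745}{-6 + 248} + 13893 \left(- \frac{1}{10543}\right)\right) - \left(2 - 1\right) = \left(- \frac{12745}{242} - \frac{13893}{10543}\right) - 1 = - \frac{137732641}{2551406} - 1 = - \frac{140284047}{2551406}$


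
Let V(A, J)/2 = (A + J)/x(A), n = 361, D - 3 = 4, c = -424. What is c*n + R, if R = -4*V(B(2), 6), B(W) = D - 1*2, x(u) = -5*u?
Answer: -3826512/25 ≈ -1.5306e+5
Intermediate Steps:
D = 7 (D = 3 + 4 = 7)
B(W) = 5 (B(W) = 7 - 1*2 = 7 - 2 = 5)
V(A, J) = -2*(A + J)/(5*A) (V(A, J) = 2*((A + J)/((-5*A))) = 2*((A + J)*(-1/(5*A))) = 2*(-(A + J)/(5*A)) = -2*(A + J)/(5*A))
R = 88/25 (R = -8*(-1*5 - 1*6)/(5*5) = -8*(-5 - 6)/(5*5) = -8*(-11)/(5*5) = -4*(-22/25) = 88/25 ≈ 3.5200)
c*n + R = -424*361 + 88/25 = -153064 + 88/25 = -3826512/25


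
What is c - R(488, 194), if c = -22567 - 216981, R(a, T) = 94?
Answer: -239642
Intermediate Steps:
c = -239548
c - R(488, 194) = -239548 - 1*94 = -239548 - 94 = -239642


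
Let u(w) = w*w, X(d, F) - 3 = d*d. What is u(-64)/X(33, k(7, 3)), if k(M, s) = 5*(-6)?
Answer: 1024/273 ≈ 3.7509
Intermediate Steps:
k(M, s) = -30
X(d, F) = 3 + d**2 (X(d, F) = 3 + d*d = 3 + d**2)
u(w) = w**2
u(-64)/X(33, k(7, 3)) = (-64)**2/(3 + 33**2) = 4096/(3 + 1089) = 4096/1092 = 4096*(1/1092) = 1024/273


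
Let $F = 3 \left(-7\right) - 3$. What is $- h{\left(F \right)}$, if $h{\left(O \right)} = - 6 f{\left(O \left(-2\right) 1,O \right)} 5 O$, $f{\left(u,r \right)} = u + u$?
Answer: $-69120$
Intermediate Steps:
$f{\left(u,r \right)} = 2 u$
$F = -24$ ($F = -21 - 3 = -24$)
$h{\left(O \right)} = 120 O^{2}$ ($h{\left(O \right)} = - 6 \cdot 2 O \left(-2\right) 1 \cdot 5 O = - 6 \cdot 2 - 2 O 1 \cdot 5 O = - 6 \cdot 2 \left(- 2 O\right) 5 O = - 6 \left(- 4 O\right) 5 O = 24 O 5 O = 120 O^{2}$)
$- h{\left(F \right)} = - 120 \left(-24\right)^{2} = - 120 \cdot 576 = \left(-1\right) 69120 = -69120$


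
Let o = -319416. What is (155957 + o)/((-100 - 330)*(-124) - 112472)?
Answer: 163459/59152 ≈ 2.7634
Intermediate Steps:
(155957 + o)/((-100 - 330)*(-124) - 112472) = (155957 - 319416)/((-100 - 330)*(-124) - 112472) = -163459/(-430*(-124) - 112472) = -163459/(53320 - 112472) = -163459/(-59152) = -163459*(-1/59152) = 163459/59152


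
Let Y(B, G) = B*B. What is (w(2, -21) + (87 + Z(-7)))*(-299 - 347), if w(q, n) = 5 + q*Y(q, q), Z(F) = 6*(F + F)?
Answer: -10336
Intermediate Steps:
Y(B, G) = B**2
Z(F) = 12*F (Z(F) = 6*(2*F) = 12*F)
w(q, n) = 5 + q**3 (w(q, n) = 5 + q*q**2 = 5 + q**3)
(w(2, -21) + (87 + Z(-7)))*(-299 - 347) = ((5 + 2**3) + (87 + 12*(-7)))*(-299 - 347) = ((5 + 8) + (87 - 84))*(-646) = (13 + 3)*(-646) = 16*(-646) = -10336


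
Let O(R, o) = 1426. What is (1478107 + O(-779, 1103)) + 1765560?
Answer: 3245093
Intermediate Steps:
(1478107 + O(-779, 1103)) + 1765560 = (1478107 + 1426) + 1765560 = 1479533 + 1765560 = 3245093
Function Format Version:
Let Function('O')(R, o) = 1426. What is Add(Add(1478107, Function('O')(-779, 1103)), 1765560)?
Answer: 3245093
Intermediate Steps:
Add(Add(1478107, Function('O')(-779, 1103)), 1765560) = Add(Add(1478107, 1426), 1765560) = Add(1479533, 1765560) = 3245093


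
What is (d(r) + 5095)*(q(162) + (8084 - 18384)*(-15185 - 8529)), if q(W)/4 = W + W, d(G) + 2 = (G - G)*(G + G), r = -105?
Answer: 1243993241128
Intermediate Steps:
d(G) = -2 (d(G) = -2 + (G - G)*(G + G) = -2 + 0*(2*G) = -2 + 0 = -2)
q(W) = 8*W (q(W) = 4*(W + W) = 4*(2*W) = 8*W)
(d(r) + 5095)*(q(162) + (8084 - 18384)*(-15185 - 8529)) = (-2 + 5095)*(8*162 + (8084 - 18384)*(-15185 - 8529)) = 5093*(1296 - 10300*(-23714)) = 5093*(1296 + 244254200) = 5093*244255496 = 1243993241128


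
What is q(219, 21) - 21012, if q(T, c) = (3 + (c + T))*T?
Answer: 32205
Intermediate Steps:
q(T, c) = T*(3 + T + c) (q(T, c) = (3 + (T + c))*T = (3 + T + c)*T = T*(3 + T + c))
q(219, 21) - 21012 = 219*(3 + 219 + 21) - 21012 = 219*243 - 21012 = 53217 - 21012 = 32205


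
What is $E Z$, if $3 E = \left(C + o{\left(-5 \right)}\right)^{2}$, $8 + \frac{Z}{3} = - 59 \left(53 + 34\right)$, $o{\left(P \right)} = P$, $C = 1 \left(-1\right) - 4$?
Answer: $-514100$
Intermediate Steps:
$C = -5$ ($C = -1 - 4 = -5$)
$Z = -15423$ ($Z = -24 + 3 \left(- 59 \left(53 + 34\right)\right) = -24 + 3 \left(\left(-59\right) 87\right) = -24 + 3 \left(-5133\right) = -24 - 15399 = -15423$)
$E = \frac{100}{3}$ ($E = \frac{\left(-5 - 5\right)^{2}}{3} = \frac{\left(-10\right)^{2}}{3} = \frac{1}{3} \cdot 100 = \frac{100}{3} \approx 33.333$)
$E Z = \frac{100}{3} \left(-15423\right) = -514100$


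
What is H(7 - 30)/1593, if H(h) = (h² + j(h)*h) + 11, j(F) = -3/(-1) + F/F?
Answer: 448/1593 ≈ 0.28123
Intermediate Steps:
j(F) = 4 (j(F) = -3*(-1) + 1 = 3 + 1 = 4)
H(h) = 11 + h² + 4*h (H(h) = (h² + 4*h) + 11 = 11 + h² + 4*h)
H(7 - 30)/1593 = (11 + (7 - 30)² + 4*(7 - 30))/1593 = (11 + (-23)² + 4*(-23))*(1/1593) = (11 + 529 - 92)*(1/1593) = 448*(1/1593) = 448/1593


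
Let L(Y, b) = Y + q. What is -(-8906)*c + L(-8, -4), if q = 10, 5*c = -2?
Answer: -17802/5 ≈ -3560.4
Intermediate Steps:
c = -2/5 (c = (1/5)*(-2) = -2/5 ≈ -0.40000)
L(Y, b) = 10 + Y (L(Y, b) = Y + 10 = 10 + Y)
-(-8906)*c + L(-8, -4) = -(-8906)*(-2)/5 + (10 - 8) = -146*122/5 + 2 = -17812/5 + 2 = -17802/5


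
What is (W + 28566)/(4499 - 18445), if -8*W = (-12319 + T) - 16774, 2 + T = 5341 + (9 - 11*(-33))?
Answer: -125955/55784 ≈ -2.2579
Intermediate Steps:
T = 5711 (T = -2 + (5341 + (9 - 11*(-33))) = -2 + (5341 + (9 + 363)) = -2 + (5341 + 372) = -2 + 5713 = 5711)
W = 11691/4 (W = -((-12319 + 5711) - 16774)/8 = -(-6608 - 16774)/8 = -⅛*(-23382) = 11691/4 ≈ 2922.8)
(W + 28566)/(4499 - 18445) = (11691/4 + 28566)/(4499 - 18445) = (125955/4)/(-13946) = (125955/4)*(-1/13946) = -125955/55784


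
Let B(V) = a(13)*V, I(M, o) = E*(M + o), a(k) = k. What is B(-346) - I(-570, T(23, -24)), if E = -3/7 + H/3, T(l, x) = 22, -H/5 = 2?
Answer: -137750/21 ≈ -6559.5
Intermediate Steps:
H = -10 (H = -5*2 = -10)
E = -79/21 (E = -3/7 - 10/3 = -79/21 ≈ -3.7619)
I(M, o) = -79*M/21 - 79*o/21 (I(M, o) = -79*(M + o)/21 = -79*M/21 - 79*o/21)
B(V) = 13*V
B(-346) - I(-570, T(23, -24)) = 13*(-346) - (-79/21*(-570) - 79/21*22) = -4498 - (15010/7 - 1738/21) = -4498 - 1*43292/21 = -4498 - 43292/21 = -137750/21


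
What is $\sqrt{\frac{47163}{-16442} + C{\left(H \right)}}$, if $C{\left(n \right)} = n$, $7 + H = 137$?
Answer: $\frac{\sqrt{34368663274}}{16442} \approx 11.275$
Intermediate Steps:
$H = 130$ ($H = -7 + 137 = 130$)
$\sqrt{\frac{47163}{-16442} + C{\left(H \right)}} = \sqrt{\frac{47163}{-16442} + 130} = \sqrt{47163 \left(- \frac{1}{16442}\right) + 130} = \sqrt{- \frac{47163}{16442} + 130} = \sqrt{\frac{2090297}{16442}} = \frac{\sqrt{34368663274}}{16442}$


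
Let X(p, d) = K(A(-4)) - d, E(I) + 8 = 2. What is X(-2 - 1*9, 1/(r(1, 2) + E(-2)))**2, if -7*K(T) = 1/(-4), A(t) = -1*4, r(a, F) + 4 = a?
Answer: 1369/63504 ≈ 0.021558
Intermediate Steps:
r(a, F) = -4 + a
A(t) = -4
E(I) = -6 (E(I) = -8 + 2 = -6)
K(T) = 1/28 (K(T) = -1/7/(-4) = -1/7*(-1/4) = 1/28)
X(p, d) = 1/28 - d
X(-2 - 1*9, 1/(r(1, 2) + E(-2)))**2 = (1/28 - 1/((-4 + 1) - 6))**2 = (1/28 - 1/(-3 - 6))**2 = (1/28 - 1/(-9))**2 = (1/28 - 1*(-1/9))**2 = (1/28 + 1/9)**2 = (37/252)**2 = 1369/63504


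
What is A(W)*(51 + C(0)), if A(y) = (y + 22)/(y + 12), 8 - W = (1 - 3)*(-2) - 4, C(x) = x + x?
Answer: 153/2 ≈ 76.500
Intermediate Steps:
C(x) = 2*x
W = 8 (W = 8 - ((1 - 3)*(-2) - 4) = 8 - (-2*(-2) - 4) = 8 - (4 - 4) = 8 - 1*0 = 8 + 0 = 8)
A(y) = (22 + y)/(12 + y)
A(W)*(51 + C(0)) = ((22 + 8)/(12 + 8))*(51 + 2*0) = (30/20)*(51 + 0) = ((1/20)*30)*51 = (3/2)*51 = 153/2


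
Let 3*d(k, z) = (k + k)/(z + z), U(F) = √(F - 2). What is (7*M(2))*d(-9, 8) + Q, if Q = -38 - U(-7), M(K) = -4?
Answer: -55/2 - 3*I ≈ -27.5 - 3.0*I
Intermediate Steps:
U(F) = √(-2 + F)
d(k, z) = k/(3*z) (d(k, z) = ((k + k)/(z + z))/3 = ((2*k)/((2*z)))/3 = ((2*k)*(1/(2*z)))/3 = (k/z)/3 = k/(3*z))
Q = -38 - 3*I (Q = -38 - √(-2 - 7) = -38 - √(-9) = -38 - 3*I ≈ -38.0 - 3.0*I)
(7*M(2))*d(-9, 8) + Q = (7*(-4))*((⅓)*(-9)/8) + (-38 - 3*I) = -28*(-9)/(3*8) + (-38 - 3*I) = -28*(-3/8) + (-38 - 3*I) = 21/2 + (-38 - 3*I) = -55/2 - 3*I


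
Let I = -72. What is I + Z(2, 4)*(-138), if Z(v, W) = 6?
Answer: -900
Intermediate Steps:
I + Z(2, 4)*(-138) = -72 + 6*(-138) = -72 - 828 = -900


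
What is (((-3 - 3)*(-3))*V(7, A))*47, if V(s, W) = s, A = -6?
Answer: 5922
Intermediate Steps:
(((-3 - 3)*(-3))*V(7, A))*47 = (((-3 - 3)*(-3))*7)*47 = (-6*(-3)*7)*47 = (18*7)*47 = 126*47 = 5922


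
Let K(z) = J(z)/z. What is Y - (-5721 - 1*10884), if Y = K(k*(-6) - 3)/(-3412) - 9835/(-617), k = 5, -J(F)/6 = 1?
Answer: 192447581303/11578622 ≈ 16621.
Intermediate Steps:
J(F) = -6 (J(F) = -6*1 = -6)
K(z) = -6/z
Y = 184562993/11578622 (Y = -6/(5*(-6) - 3)/(-3412) - 9835/(-617) = -6/(-30 - 3)*(-1/3412) - 9835*(-1/617) = -6/(-33)*(-1/3412) + 9835/617 = -6*(-1/33)*(-1/3412) + 9835/617 = (2/11)*(-1/3412) + 9835/617 = -1/18766 + 9835/617 = 184562993/11578622 ≈ 15.940)
Y - (-5721 - 1*10884) = 184562993/11578622 - (-5721 - 1*10884) = 184562993/11578622 - (-5721 - 10884) = 184562993/11578622 - 1*(-16605) = 184562993/11578622 + 16605 = 192447581303/11578622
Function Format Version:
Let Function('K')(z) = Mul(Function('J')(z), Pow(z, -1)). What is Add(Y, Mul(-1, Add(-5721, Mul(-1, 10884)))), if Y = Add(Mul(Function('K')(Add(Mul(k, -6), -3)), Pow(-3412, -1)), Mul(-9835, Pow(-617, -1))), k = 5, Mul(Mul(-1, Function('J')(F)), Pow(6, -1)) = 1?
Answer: Rational(192447581303, 11578622) ≈ 16621.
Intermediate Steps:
Function('J')(F) = -6 (Function('J')(F) = Mul(-6, 1) = -6)
Function('K')(z) = Mul(-6, Pow(z, -1))
Y = Rational(184562993, 11578622) (Y = Add(Mul(Mul(-6, Pow(Add(Mul(5, -6), -3), -1)), Pow(-3412, -1)), Mul(-9835, Pow(-617, -1))) = Add(Mul(Mul(-6, Pow(Add(-30, -3), -1)), Rational(-1, 3412)), Mul(-9835, Rational(-1, 617))) = Add(Mul(Mul(-6, Pow(-33, -1)), Rational(-1, 3412)), Rational(9835, 617)) = Add(Mul(Mul(-6, Rational(-1, 33)), Rational(-1, 3412)), Rational(9835, 617)) = Add(Mul(Rational(2, 11), Rational(-1, 3412)), Rational(9835, 617)) = Add(Rational(-1, 18766), Rational(9835, 617)) = Rational(184562993, 11578622) ≈ 15.940)
Add(Y, Mul(-1, Add(-5721, Mul(-1, 10884)))) = Add(Rational(184562993, 11578622), Mul(-1, Add(-5721, Mul(-1, 10884)))) = Add(Rational(184562993, 11578622), Mul(-1, Add(-5721, -10884))) = Add(Rational(184562993, 11578622), Mul(-1, -16605)) = Add(Rational(184562993, 11578622), 16605) = Rational(192447581303, 11578622)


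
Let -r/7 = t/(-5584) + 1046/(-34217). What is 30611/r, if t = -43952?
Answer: -52221198409/93629045 ≈ -557.75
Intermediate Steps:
r = -655403315/11941733 (r = -7*(-43952/(-5584) + 1046/(-34217)) = -7*(-43952*(-1/5584) + 1046*(-1/34217)) = -7*(2747/349 - 1046/34217) = -7*93629045/11941733 = -655403315/11941733 ≈ -54.883)
30611/r = 30611/(-655403315/11941733) = 30611*(-11941733/655403315) = -52221198409/93629045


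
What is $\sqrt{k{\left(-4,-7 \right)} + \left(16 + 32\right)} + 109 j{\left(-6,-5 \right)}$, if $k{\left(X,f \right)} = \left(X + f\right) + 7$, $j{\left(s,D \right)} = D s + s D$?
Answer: $6540 + 2 \sqrt{11} \approx 6546.6$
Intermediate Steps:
$j{\left(s,D \right)} = 2 D s$ ($j{\left(s,D \right)} = D s + D s = 2 D s$)
$k{\left(X,f \right)} = 7 + X + f$
$\sqrt{k{\left(-4,-7 \right)} + \left(16 + 32\right)} + 109 j{\left(-6,-5 \right)} = \sqrt{\left(7 - 4 - 7\right) + \left(16 + 32\right)} + 109 \cdot 2 \left(-5\right) \left(-6\right) = \sqrt{-4 + 48} + 109 \cdot 60 = \sqrt{44} + 6540 = 2 \sqrt{11} + 6540 = 6540 + 2 \sqrt{11}$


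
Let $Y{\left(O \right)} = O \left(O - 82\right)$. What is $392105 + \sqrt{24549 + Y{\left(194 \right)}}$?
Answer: $392105 + \sqrt{46277} \approx 3.9232 \cdot 10^{5}$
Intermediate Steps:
$Y{\left(O \right)} = O \left(-82 + O\right)$
$392105 + \sqrt{24549 + Y{\left(194 \right)}} = 392105 + \sqrt{24549 + 194 \left(-82 + 194\right)} = 392105 + \sqrt{24549 + 194 \cdot 112} = 392105 + \sqrt{24549 + 21728} = 392105 + \sqrt{46277}$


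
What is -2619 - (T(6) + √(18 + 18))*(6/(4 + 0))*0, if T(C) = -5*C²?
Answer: -2619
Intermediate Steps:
-2619 - (T(6) + √(18 + 18))*(6/(4 + 0))*0 = -2619 - (-5*6² + √(18 + 18))*(6/(4 + 0))*0 = -2619 - (-5*36 + √36)*(6/4)*0 = -2619 - (-180 + 6)*(6*(¼))*0 = -2619 - (-174)*(3/2)*0 = -2619 - (-174)*0 = -2619 - 1*0 = -2619 + 0 = -2619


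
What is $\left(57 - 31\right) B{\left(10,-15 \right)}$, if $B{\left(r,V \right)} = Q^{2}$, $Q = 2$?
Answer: $104$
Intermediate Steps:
$B{\left(r,V \right)} = 4$ ($B{\left(r,V \right)} = 2^{2} = 4$)
$\left(57 - 31\right) B{\left(10,-15 \right)} = \left(57 - 31\right) 4 = 26 \cdot 4 = 104$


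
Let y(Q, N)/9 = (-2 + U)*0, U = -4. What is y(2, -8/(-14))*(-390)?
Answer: 0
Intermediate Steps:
y(Q, N) = 0 (y(Q, N) = 9*((-2 - 4)*0) = 9*(-6*0) = 9*0 = 0)
y(2, -8/(-14))*(-390) = 0*(-390) = 0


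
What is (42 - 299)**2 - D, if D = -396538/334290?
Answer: 11039958374/167145 ≈ 66050.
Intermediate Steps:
D = -198269/167145 (D = -396538*1/334290 = -198269/167145 ≈ -1.1862)
(42 - 299)**2 - D = (42 - 299)**2 - 1*(-198269/167145) = (-257)**2 + 198269/167145 = 66049 + 198269/167145 = 11039958374/167145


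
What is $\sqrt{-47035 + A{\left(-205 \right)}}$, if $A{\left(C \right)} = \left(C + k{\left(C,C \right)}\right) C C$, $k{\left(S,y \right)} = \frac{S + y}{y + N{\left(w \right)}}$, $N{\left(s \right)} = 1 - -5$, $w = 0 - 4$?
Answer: $\frac{9 i \sqrt{4192609610}}{199} \approx 2928.4 i$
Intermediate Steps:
$w = -4$
$N{\left(s \right)} = 6$ ($N{\left(s \right)} = 1 + 5 = 6$)
$k{\left(S,y \right)} = \frac{S + y}{6 + y}$ ($k{\left(S,y \right)} = \frac{S + y}{y + 6} = \frac{S + y}{6 + y}$)
$A{\left(C \right)} = C^{2} \left(C + \frac{2 C}{6 + C}\right)$ ($A{\left(C \right)} = \left(C + \frac{C + C}{6 + C}\right) C C = \left(C + \frac{2 C}{6 + C}\right) C^{2} = C^{2} \left(C + \frac{2 C}{6 + C}\right)$)
$\sqrt{-47035 + A{\left(-205 \right)}} = \sqrt{-47035 + \frac{\left(-205\right)^{3} \left(8 - 205\right)}{6 - 205}} = \sqrt{-47035 - 8615125 \frac{1}{-199} \left(-197\right)} = \sqrt{-47035 - \left(- \frac{8615125}{199}\right) \left(-197\right)} = \sqrt{-47035 - \frac{1697179625}{199}} = \sqrt{- \frac{1706539590}{199}} = \frac{9 i \sqrt{4192609610}}{199}$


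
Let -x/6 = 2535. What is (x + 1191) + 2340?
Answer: -11679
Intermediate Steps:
x = -15210 (x = -6*2535 = -15210)
(x + 1191) + 2340 = (-15210 + 1191) + 2340 = -14019 + 2340 = -11679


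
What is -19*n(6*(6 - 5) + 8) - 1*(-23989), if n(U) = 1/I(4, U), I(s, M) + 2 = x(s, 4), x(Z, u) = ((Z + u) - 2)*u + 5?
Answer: 647684/27 ≈ 23988.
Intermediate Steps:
x(Z, u) = 5 + u*(-2 + Z + u) (x(Z, u) = (-2 + Z + u)*u + 5 = u*(-2 + Z + u) + 5 = 5 + u*(-2 + Z + u))
I(s, M) = 11 + 4*s (I(s, M) = -2 + (5 + 4² - 2*4 + s*4) = -2 + (5 + 16 - 8 + 4*s) = -2 + (13 + 4*s) = 11 + 4*s)
n(U) = 1/27 (n(U) = 1/(11 + 4*4) = 1/(11 + 16) = 1/27)
-19*n(6*(6 - 5) + 8) - 1*(-23989) = -19*1/27 - 1*(-23989) = -19/27 + 23989 = 647684/27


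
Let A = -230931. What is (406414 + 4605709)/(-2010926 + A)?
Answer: -5012123/2241857 ≈ -2.2357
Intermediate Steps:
(406414 + 4605709)/(-2010926 + A) = (406414 + 4605709)/(-2010926 - 230931) = 5012123/(-2241857) = 5012123*(-1/2241857) = -5012123/2241857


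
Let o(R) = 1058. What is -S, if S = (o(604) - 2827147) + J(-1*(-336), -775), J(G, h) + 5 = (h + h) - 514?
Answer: 2828158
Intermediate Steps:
J(G, h) = -519 + 2*h (J(G, h) = -5 + ((h + h) - 514) = -5 + (2*h - 514) = -5 + (-514 + 2*h) = -519 + 2*h)
S = -2828158 (S = (1058 - 2827147) + (-519 + 2*(-775)) = -2826089 + (-519 - 1550) = -2826089 - 2069 = -2828158)
-S = -1*(-2828158) = 2828158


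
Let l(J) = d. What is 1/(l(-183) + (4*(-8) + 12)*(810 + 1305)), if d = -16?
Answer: -1/42316 ≈ -2.3632e-5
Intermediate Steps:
l(J) = -16
1/(l(-183) + (4*(-8) + 12)*(810 + 1305)) = 1/(-16 + (4*(-8) + 12)*(810 + 1305)) = 1/(-16 + (-32 + 12)*2115) = 1/(-16 - 20*2115) = 1/(-16 - 42300) = 1/(-42316) = -1/42316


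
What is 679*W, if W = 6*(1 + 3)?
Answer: 16296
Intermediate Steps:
W = 24 (W = 6*4 = 24)
679*W = 679*24 = 16296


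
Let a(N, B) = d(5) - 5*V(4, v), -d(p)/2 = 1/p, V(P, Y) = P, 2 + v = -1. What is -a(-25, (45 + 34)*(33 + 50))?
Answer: 102/5 ≈ 20.400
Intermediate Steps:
v = -3 (v = -2 - 1 = -3)
d(p) = -2/p
a(N, B) = -102/5 (a(N, B) = -2/5 - 5*4 = -2*1/5 - 20 = -2/5 - 20 = -102/5)
-a(-25, (45 + 34)*(33 + 50)) = -1*(-102/5) = 102/5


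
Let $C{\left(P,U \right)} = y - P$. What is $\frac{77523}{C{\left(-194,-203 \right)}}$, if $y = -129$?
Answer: $\frac{77523}{65} \approx 1192.7$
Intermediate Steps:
$C{\left(P,U \right)} = -129 - P$
$\frac{77523}{C{\left(-194,-203 \right)}} = \frac{77523}{-129 - -194} = \frac{77523}{-129 + 194} = \frac{77523}{65}$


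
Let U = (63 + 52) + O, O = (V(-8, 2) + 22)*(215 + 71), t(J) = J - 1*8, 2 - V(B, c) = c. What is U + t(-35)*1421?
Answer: -54696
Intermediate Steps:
V(B, c) = 2 - c
t(J) = -8 + J (t(J) = J - 8 = -8 + J)
O = 6292 (O = ((2 - 1*2) + 22)*(215 + 71) = ((2 - 2) + 22)*286 = (0 + 22)*286 = 22*286 = 6292)
U = 6407 (U = (63 + 52) + 6292 = 115 + 6292 = 6407)
U + t(-35)*1421 = 6407 + (-8 - 35)*1421 = 6407 - 43*1421 = 6407 - 61103 = -54696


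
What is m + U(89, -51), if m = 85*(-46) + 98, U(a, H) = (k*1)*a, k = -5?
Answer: -4257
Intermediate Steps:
U(a, H) = -5*a (U(a, H) = (-5*1)*a = -5*a)
m = -3812 (m = -3910 + 98 = -3812)
m + U(89, -51) = -3812 - 5*89 = -3812 - 445 = -4257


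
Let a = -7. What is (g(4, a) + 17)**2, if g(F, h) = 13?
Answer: 900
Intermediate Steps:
(g(4, a) + 17)**2 = (13 + 17)**2 = 30**2 = 900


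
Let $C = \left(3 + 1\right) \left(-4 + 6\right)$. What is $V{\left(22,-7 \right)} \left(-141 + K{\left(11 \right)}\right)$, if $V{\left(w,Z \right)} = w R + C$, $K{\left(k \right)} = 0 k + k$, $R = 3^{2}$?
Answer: $-26780$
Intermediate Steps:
$C = 8$ ($C = 4 \cdot 2 = 8$)
$R = 9$
$K{\left(k \right)} = k$ ($K{\left(k \right)} = 0 + k = k$)
$V{\left(w,Z \right)} = 8 + 9 w$ ($V{\left(w,Z \right)} = w 9 + 8 = 9 w + 8 = 8 + 9 w$)
$V{\left(22,-7 \right)} \left(-141 + K{\left(11 \right)}\right) = \left(8 + 9 \cdot 22\right) \left(-141 + 11\right) = \left(8 + 198\right) \left(-130\right) = 206 \left(-130\right) = -26780$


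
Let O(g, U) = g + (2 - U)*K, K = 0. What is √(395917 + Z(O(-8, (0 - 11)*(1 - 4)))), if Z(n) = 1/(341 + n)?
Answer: √4878093394/111 ≈ 629.22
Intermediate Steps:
O(g, U) = g (O(g, U) = g + (2 - U)*0 = g + 0 = g)
√(395917 + Z(O(-8, (0 - 11)*(1 - 4)))) = √(395917 + 1/(341 - 8)) = √(395917 + 1/333) = √(131840362/333) = √4878093394/111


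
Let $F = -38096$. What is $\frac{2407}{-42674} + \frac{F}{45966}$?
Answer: $- \frac{868174433}{980776542} \approx -0.88519$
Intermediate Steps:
$\frac{2407}{-42674} + \frac{F}{45966} = \frac{2407}{-42674} - \frac{38096}{45966} = 2407 \left(- \frac{1}{42674}\right) - \frac{19048}{22983} = - \frac{2407}{42674} - \frac{19048}{22983} = - \frac{868174433}{980776542}$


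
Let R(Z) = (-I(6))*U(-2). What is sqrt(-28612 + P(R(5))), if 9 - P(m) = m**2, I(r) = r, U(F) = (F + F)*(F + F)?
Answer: I*sqrt(37819) ≈ 194.47*I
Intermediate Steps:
U(F) = 4*F**2 (U(F) = (2*F)*(2*F) = 4*F**2)
R(Z) = -96 (R(Z) = (-1*6)*(4*(-2)**2) = -24*4 = -6*16 = -96)
P(m) = 9 - m**2
sqrt(-28612 + P(R(5))) = sqrt(-28612 + (9 - 1*(-96)**2)) = sqrt(-28612 + (9 - 1*9216)) = sqrt(-28612 + (9 - 9216)) = sqrt(-28612 - 9207) = sqrt(-37819) = I*sqrt(37819)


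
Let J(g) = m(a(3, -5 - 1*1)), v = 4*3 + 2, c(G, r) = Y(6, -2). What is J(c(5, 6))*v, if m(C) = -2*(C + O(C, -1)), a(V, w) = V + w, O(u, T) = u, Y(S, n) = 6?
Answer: 168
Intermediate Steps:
c(G, r) = 6
v = 14 (v = 12 + 2 = 14)
m(C) = -4*C (m(C) = -2*(C + C) = -4*C)
J(g) = 12 (J(g) = -4*(3 + (-5 - 1*1)) = -4*(3 + (-5 - 1)) = -4*(3 - 6) = -4*(-3) = 12)
J(c(5, 6))*v = 12*14 = 168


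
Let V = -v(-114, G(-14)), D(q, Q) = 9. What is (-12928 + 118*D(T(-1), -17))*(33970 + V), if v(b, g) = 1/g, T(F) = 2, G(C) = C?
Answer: -2821622073/7 ≈ -4.0309e+8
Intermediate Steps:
V = 1/14 (V = -1/(-14) = -1*(-1/14) = 1/14 ≈ 0.071429)
(-12928 + 118*D(T(-1), -17))*(33970 + V) = (-12928 + 118*9)*(33970 + 1/14) = (-12928 + 1062)*(475581/14) = -11866*475581/14 = -2821622073/7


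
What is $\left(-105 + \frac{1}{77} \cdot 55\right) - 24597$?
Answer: $- \frac{172909}{7} \approx -24701.0$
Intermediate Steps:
$\left(-105 + \frac{1}{77} \cdot 55\right) - 24597 = \left(-105 + \frac{5}{7}\right) - 24597 = - \frac{730}{7} - 24597 = - \frac{172909}{7}$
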